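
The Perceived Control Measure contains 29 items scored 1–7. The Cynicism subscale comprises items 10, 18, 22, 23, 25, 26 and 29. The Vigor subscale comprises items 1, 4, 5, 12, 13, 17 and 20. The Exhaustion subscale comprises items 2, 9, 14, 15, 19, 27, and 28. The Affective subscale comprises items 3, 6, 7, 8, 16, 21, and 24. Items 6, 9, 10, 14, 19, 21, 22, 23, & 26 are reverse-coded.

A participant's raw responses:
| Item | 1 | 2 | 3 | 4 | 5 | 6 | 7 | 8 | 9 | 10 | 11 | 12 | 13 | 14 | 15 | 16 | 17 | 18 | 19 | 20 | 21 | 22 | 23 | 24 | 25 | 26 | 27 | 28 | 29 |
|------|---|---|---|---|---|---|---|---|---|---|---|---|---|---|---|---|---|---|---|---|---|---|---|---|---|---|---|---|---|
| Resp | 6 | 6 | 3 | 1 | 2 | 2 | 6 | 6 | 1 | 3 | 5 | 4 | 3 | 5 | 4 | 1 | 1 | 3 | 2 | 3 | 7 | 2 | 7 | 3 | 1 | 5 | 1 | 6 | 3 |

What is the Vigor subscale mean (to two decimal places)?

2.86

Vigor items: 1, 4, 5, 12, 13, 17, 20.
  item 1: 6
  item 4: 1
  item 5: 2
  item 12: 4
  item 13: 3
  item 17: 1
  item 20: 3
Sum = 6 + 1 + 2 + 4 + 3 + 1 + 3 = 20
Mean = 20 / 7 = 2.86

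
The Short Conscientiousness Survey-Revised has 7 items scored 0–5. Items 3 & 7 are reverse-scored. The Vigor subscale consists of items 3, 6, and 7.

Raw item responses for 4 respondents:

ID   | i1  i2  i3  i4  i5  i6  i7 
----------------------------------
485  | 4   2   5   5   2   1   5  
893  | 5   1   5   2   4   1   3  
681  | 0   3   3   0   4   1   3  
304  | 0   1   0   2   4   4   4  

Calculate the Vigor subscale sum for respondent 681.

Respondent 681 raw: 0, 3, 3, 0, 4, 1, 3.
Vigor items: 3, 6, 7.
Reverse-coded (on a 0–5 scale, reversed = 5 − raw):
  item 3: 5 − 3 = 2
  item 6: 1
  item 7: 5 − 3 = 2
Sum = 2 + 1 + 2 = 5

5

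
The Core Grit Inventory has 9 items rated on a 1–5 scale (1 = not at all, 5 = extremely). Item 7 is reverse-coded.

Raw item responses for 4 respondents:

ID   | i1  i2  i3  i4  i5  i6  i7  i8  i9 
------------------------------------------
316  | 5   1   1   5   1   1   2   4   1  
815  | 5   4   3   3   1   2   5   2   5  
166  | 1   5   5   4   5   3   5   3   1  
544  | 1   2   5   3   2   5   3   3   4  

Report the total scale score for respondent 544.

28

Respondent 544 raw: 1, 2, 5, 3, 2, 5, 3, 3, 4.
Reverse-coded (reversed = (1+5) − raw = 6 − raw):
  item 1: 1
  item 2: 2
  item 3: 5
  item 4: 3
  item 5: 2
  item 6: 5
  item 7: 6 − 3 = 3
  item 8: 3
  item 9: 4
Sum = 1 + 2 + 5 + 3 + 2 + 5 + 3 + 3 + 4 = 28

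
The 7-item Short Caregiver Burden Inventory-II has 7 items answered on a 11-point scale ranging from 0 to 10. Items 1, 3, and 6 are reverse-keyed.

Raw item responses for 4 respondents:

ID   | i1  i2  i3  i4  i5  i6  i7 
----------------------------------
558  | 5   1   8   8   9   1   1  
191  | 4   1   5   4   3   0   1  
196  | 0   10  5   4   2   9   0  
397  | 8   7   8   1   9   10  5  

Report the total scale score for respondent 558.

Respondent 558 raw: 5, 1, 8, 8, 9, 1, 1.
Reverse-coded (on a 0–10 scale, reversed = 10 − raw):
  item 1: 10 − 5 = 5
  item 2: 1
  item 3: 10 − 8 = 2
  item 4: 8
  item 5: 9
  item 6: 10 − 1 = 9
  item 7: 1
Sum = 5 + 1 + 2 + 8 + 9 + 9 + 1 = 35

35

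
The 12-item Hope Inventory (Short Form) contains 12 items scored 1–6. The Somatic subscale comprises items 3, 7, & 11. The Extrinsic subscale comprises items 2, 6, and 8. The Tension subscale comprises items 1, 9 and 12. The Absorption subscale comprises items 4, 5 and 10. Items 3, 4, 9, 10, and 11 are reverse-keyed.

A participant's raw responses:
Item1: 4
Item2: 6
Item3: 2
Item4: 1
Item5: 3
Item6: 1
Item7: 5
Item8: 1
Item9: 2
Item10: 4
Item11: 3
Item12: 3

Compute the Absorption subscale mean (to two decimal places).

Absorption items: 4, 5, 10.
Of these, items 4 and 10 are reverse-keyed; reverse-coded value = 7 − response.
  item 4: 7 − 1 = 6
  item 5: 3
  item 10: 7 − 4 = 3
Sum = 6 + 3 + 3 = 12
Mean = 12 / 3 = 4.00

4.00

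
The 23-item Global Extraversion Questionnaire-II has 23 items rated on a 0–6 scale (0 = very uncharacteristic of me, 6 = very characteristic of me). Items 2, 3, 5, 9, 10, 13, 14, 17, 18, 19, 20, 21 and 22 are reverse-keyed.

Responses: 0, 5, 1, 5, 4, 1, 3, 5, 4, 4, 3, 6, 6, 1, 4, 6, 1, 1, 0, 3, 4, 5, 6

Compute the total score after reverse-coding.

78

Reverse-keyed items use 6 − raw:
  item 2: 6 − 5 = 1
  item 3: 6 − 1 = 5
  item 5: 6 − 4 = 2
  item 9: 6 − 4 = 2
  item 10: 6 − 4 = 2
  item 13: 6 − 6 = 0
  item 14: 6 − 1 = 5
  item 17: 6 − 1 = 5
  item 18: 6 − 1 = 5
  item 19: 6 − 0 = 6
  item 20: 6 − 3 = 3
  item 21: 6 − 4 = 2
  item 22: 6 − 5 = 1
Scored responses: 0, 1, 5, 5, 2, 1, 3, 5, 2, 2, 3, 6, 0, 5, 4, 6, 5, 5, 6, 3, 2, 1, 6
Total = 0 + 1 + 5 + 5 + 2 + 1 + 3 + 5 + 2 + 2 + 3 + 6 + 0 + 5 + 4 + 6 + 5 + 5 + 6 + 3 + 2 + 1 + 6 = 78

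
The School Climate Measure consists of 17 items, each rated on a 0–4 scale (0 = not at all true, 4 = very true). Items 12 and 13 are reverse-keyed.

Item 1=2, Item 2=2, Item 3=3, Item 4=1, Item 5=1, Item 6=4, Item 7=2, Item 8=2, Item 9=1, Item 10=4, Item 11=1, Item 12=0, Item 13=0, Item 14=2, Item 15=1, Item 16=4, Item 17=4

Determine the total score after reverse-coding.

Apply reverse scoring (on a 0–4 scale, reversed = 4 − raw):
  item 12: 4 − 0 = 4
  item 13: 4 − 0 = 4
Scored items: 2, 2, 3, 1, 1, 4, 2, 2, 1, 4, 1, 4, 4, 2, 1, 4, 4
Total = 2 + 2 + 3 + 1 + 1 + 4 + 2 + 2 + 1 + 4 + 1 + 4 + 4 + 2 + 1 + 4 + 4 = 42

42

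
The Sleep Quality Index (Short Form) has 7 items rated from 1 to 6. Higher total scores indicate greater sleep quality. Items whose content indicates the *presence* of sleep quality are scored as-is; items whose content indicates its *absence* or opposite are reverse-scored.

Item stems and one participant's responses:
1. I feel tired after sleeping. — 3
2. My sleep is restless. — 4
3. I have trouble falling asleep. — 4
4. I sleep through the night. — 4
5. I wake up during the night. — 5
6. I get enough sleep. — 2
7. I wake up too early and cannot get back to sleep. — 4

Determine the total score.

21

Items 1, 2, 3, 5, 7 describe the absence/opposite of sleep quality → reverse-score.
reverse-coded value = 7 − response.
  item 1: 7 − 3 = 4
  item 2: 7 − 4 = 3
  item 3: 7 − 4 = 3
  item 4: 4
  item 5: 7 − 5 = 2
  item 6: 2
  item 7: 7 − 4 = 3
Total = 4 + 3 + 3 + 4 + 2 + 2 + 3 = 21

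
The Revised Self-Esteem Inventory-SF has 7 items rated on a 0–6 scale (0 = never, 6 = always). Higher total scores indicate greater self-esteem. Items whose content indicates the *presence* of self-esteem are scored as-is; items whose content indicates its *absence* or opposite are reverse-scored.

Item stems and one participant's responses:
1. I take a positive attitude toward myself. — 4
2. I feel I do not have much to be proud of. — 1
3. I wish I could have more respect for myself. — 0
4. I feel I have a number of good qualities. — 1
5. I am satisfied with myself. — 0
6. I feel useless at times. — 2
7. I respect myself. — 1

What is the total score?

21

Items 2, 3, 6 describe the absence/opposite of self-esteem → reverse-score.
reverse-coded value = 6 − response.
  item 1: 4
  item 2: 6 − 1 = 5
  item 3: 6 − 0 = 6
  item 4: 1
  item 5: 0
  item 6: 6 − 2 = 4
  item 7: 1
Total = 4 + 5 + 6 + 1 + 0 + 4 + 1 = 21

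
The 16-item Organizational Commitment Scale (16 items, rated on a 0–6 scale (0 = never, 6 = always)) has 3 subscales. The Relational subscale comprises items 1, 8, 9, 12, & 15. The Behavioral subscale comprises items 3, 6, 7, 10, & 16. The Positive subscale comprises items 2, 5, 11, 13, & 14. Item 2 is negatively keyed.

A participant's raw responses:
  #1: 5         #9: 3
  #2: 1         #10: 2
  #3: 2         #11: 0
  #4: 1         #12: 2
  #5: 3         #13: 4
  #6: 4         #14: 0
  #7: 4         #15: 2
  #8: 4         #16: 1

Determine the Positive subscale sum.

12

Positive items: 2, 5, 11, 13, 14.
Of these, item 2 is negatively keyed; reverse-coded value = 6 − response.
  item 2: 6 − 1 = 5
  item 5: 3
  item 11: 0
  item 13: 4
  item 14: 0
Sum = 5 + 3 + 0 + 4 + 0 = 12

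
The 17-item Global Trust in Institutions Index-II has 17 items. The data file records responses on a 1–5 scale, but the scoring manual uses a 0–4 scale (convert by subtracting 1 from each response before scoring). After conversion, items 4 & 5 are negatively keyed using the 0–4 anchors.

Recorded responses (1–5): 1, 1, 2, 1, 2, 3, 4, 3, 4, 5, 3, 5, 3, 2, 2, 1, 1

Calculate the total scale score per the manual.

Convert to 0–4: 0, 0, 1, 0, 1, 2, 3, 2, 3, 4, 2, 4, 2, 1, 1, 0, 0
Reverse-coded (reversed = (0+4) − raw = 4 − raw):
  item 4: 4 − 0 = 4
  item 5: 4 − 1 = 3
Scored: 0, 0, 1, 4, 3, 2, 3, 2, 3, 4, 2, 4, 2, 1, 1, 0, 0
Total = 32

32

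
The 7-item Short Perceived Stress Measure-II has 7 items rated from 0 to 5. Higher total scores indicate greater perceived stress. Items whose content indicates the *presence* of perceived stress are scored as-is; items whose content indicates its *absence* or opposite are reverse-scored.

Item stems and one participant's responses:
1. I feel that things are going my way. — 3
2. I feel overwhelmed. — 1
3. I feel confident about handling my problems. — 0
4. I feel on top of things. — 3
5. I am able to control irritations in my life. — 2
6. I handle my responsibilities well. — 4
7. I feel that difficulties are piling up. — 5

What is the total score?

Items 1, 3, 4, 5, 6 describe the absence/opposite of perceived stress → reverse-score.
reverse-coded value = 5 − response.
  item 1: 5 − 3 = 2
  item 2: 1
  item 3: 5 − 0 = 5
  item 4: 5 − 3 = 2
  item 5: 5 − 2 = 3
  item 6: 5 − 4 = 1
  item 7: 5
Total = 2 + 1 + 5 + 2 + 3 + 1 + 5 = 19

19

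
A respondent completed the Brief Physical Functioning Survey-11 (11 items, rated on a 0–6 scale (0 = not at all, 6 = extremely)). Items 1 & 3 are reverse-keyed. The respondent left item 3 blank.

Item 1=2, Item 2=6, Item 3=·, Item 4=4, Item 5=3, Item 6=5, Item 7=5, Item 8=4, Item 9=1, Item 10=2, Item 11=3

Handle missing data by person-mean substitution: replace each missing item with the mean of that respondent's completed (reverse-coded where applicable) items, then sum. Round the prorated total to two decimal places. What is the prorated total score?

Reverse-coded (reversed = (0+6) − raw = 6 − raw):
  item 1: 6 − 2 = 4
Completed scored items (10 of 11): 4, 6, 4, 3, 5, 5, 4, 1, 2, 3; sum = 37.
Person mean = 37 / 10 ≈ 3.7000
Prorated total = (37 / 10) × 11 = 40.70 (to 2 dp)

40.70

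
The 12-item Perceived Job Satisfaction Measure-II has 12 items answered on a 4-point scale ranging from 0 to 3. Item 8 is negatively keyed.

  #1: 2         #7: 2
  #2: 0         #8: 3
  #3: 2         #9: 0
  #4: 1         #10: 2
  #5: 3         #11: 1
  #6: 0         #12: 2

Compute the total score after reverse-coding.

Apply reverse scoring (on a 0–3 scale, reversed = 3 − raw):
  item 8: 3 − 3 = 0
After reverse-coding: 2, 0, 2, 1, 3, 0, 2, 0, 0, 2, 1, 2
Total = 2 + 0 + 2 + 1 + 3 + 0 + 2 + 0 + 0 + 2 + 1 + 2 = 15

15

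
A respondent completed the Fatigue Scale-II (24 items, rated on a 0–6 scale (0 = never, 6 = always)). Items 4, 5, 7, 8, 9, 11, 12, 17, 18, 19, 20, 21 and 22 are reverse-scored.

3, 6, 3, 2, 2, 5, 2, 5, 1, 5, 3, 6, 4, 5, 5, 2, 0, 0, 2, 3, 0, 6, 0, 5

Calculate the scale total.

Raw sum = 75. Reverse-scored items: 4, 5, 7, 8, 9, 11, 12, 17, 18, 19, 20, 21, 22; their raw sum = 32.
Each reversal replaces raw with 6 − raw, changing the total by 6 − 2·raw per item.
Total = 75 + 13·6 − 2·32 = 75 + 78 − 64 = 89

89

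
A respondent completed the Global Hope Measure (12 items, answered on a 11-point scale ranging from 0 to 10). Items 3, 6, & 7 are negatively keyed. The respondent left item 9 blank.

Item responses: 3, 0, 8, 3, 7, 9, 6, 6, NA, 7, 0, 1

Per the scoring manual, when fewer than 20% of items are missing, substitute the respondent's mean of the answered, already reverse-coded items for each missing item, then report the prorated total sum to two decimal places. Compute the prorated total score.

37.09

Reverse-coded (on a 0–10 scale, reversed = 10 − raw):
  item 3: 10 − 8 = 2
  item 6: 10 − 9 = 1
  item 7: 10 − 6 = 4
Completed scored items (11 of 12): 3, 0, 2, 3, 7, 1, 4, 6, 7, 0, 1; sum = 34.
Person mean = 34 / 11 ≈ 3.0909
Prorated total = (34 / 11) × 12 = 37.09 (to 2 dp)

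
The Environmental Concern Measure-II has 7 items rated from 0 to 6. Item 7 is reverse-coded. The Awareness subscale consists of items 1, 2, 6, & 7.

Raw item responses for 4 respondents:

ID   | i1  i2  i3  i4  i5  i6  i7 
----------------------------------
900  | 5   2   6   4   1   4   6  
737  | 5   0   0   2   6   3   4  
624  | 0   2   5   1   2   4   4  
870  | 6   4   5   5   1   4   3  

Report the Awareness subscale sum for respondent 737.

10

Respondent 737 raw: 5, 0, 0, 2, 6, 3, 4.
Awareness items: 1, 2, 6, 7.
Reverse-coded (reverse-coded value = 6 − response):
  item 1: 5
  item 2: 0
  item 6: 3
  item 7: 6 − 4 = 2
Sum = 5 + 0 + 3 + 2 = 10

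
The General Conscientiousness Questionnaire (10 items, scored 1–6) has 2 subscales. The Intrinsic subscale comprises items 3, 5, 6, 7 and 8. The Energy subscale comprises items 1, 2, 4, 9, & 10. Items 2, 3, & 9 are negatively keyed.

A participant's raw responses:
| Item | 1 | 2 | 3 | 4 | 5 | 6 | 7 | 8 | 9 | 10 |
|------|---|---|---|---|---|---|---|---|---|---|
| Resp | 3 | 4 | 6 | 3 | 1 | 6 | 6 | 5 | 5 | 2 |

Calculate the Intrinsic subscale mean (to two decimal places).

3.80

Intrinsic items: 3, 5, 6, 7, 8.
Of these, item 3 is negatively keyed; reversed = (1+6) − raw = 7 − raw.
  item 3: 7 − 6 = 1
  item 5: 1
  item 6: 6
  item 7: 6
  item 8: 5
Sum = 1 + 1 + 6 + 6 + 5 = 19
Mean = 19 / 5 = 3.80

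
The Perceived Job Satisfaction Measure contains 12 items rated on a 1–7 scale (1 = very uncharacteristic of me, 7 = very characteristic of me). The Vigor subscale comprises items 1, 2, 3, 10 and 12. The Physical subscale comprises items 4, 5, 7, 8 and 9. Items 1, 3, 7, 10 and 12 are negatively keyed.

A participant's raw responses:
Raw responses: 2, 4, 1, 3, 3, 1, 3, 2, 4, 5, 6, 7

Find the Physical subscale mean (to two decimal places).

Physical items: 4, 5, 7, 8, 9.
Of these, item 7 is negatively keyed; reversed = (1+7) − raw = 8 − raw.
  item 4: 3
  item 5: 3
  item 7: 8 − 3 = 5
  item 8: 2
  item 9: 4
Sum = 3 + 3 + 5 + 2 + 4 = 17
Mean = 17 / 5 = 3.40

3.40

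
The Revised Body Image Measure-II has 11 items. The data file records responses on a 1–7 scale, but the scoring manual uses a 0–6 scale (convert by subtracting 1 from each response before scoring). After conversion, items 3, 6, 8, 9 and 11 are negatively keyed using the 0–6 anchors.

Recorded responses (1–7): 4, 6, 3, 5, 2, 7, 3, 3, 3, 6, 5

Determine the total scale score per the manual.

Convert to 0–6: 3, 5, 2, 4, 1, 6, 2, 2, 2, 5, 4
Reverse-coded (on a 0–6 scale, reversed = 6 − raw):
  item 3: 6 − 2 = 4
  item 6: 6 − 6 = 0
  item 8: 6 − 2 = 4
  item 9: 6 − 2 = 4
  item 11: 6 − 4 = 2
Scored: 3, 5, 4, 4, 1, 0, 2, 4, 4, 5, 2
Total = 34

34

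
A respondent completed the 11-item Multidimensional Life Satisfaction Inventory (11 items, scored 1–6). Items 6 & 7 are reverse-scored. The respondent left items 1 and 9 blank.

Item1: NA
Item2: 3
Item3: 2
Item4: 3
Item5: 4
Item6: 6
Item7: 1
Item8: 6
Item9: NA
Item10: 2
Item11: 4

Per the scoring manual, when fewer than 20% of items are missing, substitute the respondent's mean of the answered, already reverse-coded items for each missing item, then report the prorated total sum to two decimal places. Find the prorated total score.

37.89

Reverse-coded (on a 1–6 scale, reversed = 7 − raw):
  item 6: 7 − 6 = 1
  item 7: 7 − 1 = 6
Completed scored items (9 of 11): 3, 2, 3, 4, 1, 6, 6, 2, 4; sum = 31.
Person mean = 31 / 9 ≈ 3.4444
Prorated total = (31 / 9) × 11 = 37.89 (to 2 dp)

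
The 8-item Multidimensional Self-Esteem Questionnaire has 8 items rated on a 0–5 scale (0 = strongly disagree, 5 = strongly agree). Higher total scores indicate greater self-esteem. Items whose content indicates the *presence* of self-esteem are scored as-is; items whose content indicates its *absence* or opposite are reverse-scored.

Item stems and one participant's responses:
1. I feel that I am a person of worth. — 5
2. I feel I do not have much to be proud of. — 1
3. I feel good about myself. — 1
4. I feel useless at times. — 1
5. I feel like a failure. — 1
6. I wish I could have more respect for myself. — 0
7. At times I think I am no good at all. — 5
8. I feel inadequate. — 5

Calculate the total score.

23

Items 2, 4, 5, 6, 7, 8 describe the absence/opposite of self-esteem → reverse-score.
reverse-coded value = 5 − response.
  item 1: 5
  item 2: 5 − 1 = 4
  item 3: 1
  item 4: 5 − 1 = 4
  item 5: 5 − 1 = 4
  item 6: 5 − 0 = 5
  item 7: 5 − 5 = 0
  item 8: 5 − 5 = 0
Total = 5 + 4 + 1 + 4 + 4 + 5 + 0 + 0 = 23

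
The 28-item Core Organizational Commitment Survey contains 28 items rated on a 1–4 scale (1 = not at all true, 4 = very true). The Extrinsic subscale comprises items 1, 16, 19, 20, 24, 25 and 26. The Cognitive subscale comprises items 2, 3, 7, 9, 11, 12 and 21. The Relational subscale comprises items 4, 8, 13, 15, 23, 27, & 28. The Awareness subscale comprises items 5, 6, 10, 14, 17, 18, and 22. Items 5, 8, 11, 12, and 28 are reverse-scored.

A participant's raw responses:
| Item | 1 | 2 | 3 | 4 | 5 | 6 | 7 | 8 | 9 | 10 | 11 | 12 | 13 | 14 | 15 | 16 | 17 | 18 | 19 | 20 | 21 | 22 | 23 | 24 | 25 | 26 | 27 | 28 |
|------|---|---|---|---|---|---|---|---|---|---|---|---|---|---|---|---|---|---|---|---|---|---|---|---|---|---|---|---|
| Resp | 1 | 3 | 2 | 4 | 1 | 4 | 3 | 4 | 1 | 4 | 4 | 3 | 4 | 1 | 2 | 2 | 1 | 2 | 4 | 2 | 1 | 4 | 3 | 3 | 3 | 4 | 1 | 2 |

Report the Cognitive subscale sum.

13

Cognitive items: 2, 3, 7, 9, 11, 12, 21.
Of these, items 11 & 12 are reverse-scored; on a 1–4 scale, reversed = 5 − raw.
  item 2: 3
  item 3: 2
  item 7: 3
  item 9: 1
  item 11: 5 − 4 = 1
  item 12: 5 − 3 = 2
  item 21: 1
Sum = 3 + 2 + 3 + 1 + 1 + 2 + 1 = 13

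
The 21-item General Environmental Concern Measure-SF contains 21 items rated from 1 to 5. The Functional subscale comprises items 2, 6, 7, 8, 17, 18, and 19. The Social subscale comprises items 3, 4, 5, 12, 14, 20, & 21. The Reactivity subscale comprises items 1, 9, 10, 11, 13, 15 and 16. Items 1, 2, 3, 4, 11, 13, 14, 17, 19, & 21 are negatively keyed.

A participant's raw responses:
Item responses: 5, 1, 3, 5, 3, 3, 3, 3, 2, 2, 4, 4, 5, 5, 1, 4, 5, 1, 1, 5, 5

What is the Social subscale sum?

18

Social items: 3, 4, 5, 12, 14, 20, 21.
Of these, items 3, 4, 14 and 21 are negatively keyed; reversed = (1+5) − raw = 6 − raw.
  item 3: 6 − 3 = 3
  item 4: 6 − 5 = 1
  item 5: 3
  item 12: 4
  item 14: 6 − 5 = 1
  item 20: 5
  item 21: 6 − 5 = 1
Sum = 3 + 1 + 3 + 4 + 1 + 5 + 1 = 18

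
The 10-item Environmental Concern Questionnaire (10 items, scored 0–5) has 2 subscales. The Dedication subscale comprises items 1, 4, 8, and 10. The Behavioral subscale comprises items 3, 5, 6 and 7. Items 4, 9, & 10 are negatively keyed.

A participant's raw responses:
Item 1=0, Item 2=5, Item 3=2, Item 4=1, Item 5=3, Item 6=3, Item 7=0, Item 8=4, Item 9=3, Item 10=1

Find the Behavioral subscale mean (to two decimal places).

2.00

Behavioral items: 3, 5, 6, 7.
  item 3: 2
  item 5: 3
  item 6: 3
  item 7: 0
Sum = 2 + 3 + 3 + 0 = 8
Mean = 8 / 4 = 2.00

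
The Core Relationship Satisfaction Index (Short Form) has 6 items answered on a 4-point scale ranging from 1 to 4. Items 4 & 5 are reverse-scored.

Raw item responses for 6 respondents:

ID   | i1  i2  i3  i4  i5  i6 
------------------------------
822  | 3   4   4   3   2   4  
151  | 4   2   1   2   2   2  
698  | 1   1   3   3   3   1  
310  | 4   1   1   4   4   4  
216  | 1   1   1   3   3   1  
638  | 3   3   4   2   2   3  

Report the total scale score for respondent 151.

15

Respondent 151 raw: 4, 2, 1, 2, 2, 2.
Reverse-coded (on a 1–4 scale, reversed = 5 − raw):
  item 1: 4
  item 2: 2
  item 3: 1
  item 4: 5 − 2 = 3
  item 5: 5 − 2 = 3
  item 6: 2
Sum = 4 + 2 + 1 + 3 + 3 + 2 = 15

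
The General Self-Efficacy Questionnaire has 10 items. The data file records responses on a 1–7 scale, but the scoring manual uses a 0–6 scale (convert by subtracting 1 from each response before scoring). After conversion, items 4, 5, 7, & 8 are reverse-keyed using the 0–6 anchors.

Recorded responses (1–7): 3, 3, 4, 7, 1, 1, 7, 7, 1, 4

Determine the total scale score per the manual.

Convert to 0–6: 2, 2, 3, 6, 0, 0, 6, 6, 0, 3
Reverse-coded (reversed = (0+6) − raw = 6 − raw):
  item 4: 6 − 6 = 0
  item 5: 6 − 0 = 6
  item 7: 6 − 6 = 0
  item 8: 6 − 6 = 0
Scored: 2, 2, 3, 0, 6, 0, 0, 0, 0, 3
Total = 16

16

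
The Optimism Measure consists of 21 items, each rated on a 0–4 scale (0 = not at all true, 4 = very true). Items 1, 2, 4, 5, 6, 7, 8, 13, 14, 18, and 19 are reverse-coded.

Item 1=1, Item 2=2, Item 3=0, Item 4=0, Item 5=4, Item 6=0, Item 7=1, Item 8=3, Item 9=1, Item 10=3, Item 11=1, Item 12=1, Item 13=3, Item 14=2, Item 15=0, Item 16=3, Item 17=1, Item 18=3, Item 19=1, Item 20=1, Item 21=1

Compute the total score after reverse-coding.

Reversing items 1, 2, 4, 5, 6, 7, 8, 13, 14, 18 and 19 with 4 − raw:
Total = (4−1) + (4−2) + 0 + (4−0) + (4−4) + (4−0) + (4−1) + (4−3) + 1 + 3 + 1 + 1 + (4−3) + (4−2) + 0 + 3 + 1 + (4−3) + (4−1) + 1 + 1
      = 3 + 2 + 0 + 4 + 0 + 4 + 3 + 1 + 1 + 3 + 1 + 1 + 1 + 2 + 0 + 3 + 1 + 1 + 3 + 1 + 1 = 36

36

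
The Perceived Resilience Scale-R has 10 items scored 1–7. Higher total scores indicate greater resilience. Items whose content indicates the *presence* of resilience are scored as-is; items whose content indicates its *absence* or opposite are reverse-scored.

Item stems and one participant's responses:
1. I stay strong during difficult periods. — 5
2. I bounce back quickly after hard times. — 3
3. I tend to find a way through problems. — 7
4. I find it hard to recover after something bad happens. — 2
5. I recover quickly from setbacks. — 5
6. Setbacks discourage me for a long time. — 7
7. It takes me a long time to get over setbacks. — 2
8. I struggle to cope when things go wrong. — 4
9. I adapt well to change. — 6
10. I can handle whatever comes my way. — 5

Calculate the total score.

Items 4, 6, 7, 8 describe the absence/opposite of resilience → reverse-score.
on a 1–7 scale, reversed = 8 − raw.
  item 1: 5
  item 2: 3
  item 3: 7
  item 4: 8 − 2 = 6
  item 5: 5
  item 6: 8 − 7 = 1
  item 7: 8 − 2 = 6
  item 8: 8 − 4 = 4
  item 9: 6
  item 10: 5
Total = 5 + 3 + 7 + 6 + 5 + 1 + 6 + 4 + 6 + 5 = 48

48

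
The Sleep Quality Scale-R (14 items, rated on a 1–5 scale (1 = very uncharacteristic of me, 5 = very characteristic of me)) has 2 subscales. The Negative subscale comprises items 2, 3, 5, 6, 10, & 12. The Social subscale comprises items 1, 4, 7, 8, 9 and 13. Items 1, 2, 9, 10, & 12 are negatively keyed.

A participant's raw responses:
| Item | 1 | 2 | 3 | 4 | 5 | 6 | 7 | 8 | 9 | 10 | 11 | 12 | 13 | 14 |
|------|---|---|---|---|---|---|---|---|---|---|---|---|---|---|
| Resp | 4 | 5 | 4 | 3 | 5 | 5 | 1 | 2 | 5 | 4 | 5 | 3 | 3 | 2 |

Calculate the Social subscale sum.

12

Social items: 1, 4, 7, 8, 9, 13.
Of these, items 1 & 9 are negatively keyed; on a 1–5 scale, reversed = 6 − raw.
  item 1: 6 − 4 = 2
  item 4: 3
  item 7: 1
  item 8: 2
  item 9: 6 − 5 = 1
  item 13: 3
Sum = 2 + 3 + 1 + 2 + 1 + 3 = 12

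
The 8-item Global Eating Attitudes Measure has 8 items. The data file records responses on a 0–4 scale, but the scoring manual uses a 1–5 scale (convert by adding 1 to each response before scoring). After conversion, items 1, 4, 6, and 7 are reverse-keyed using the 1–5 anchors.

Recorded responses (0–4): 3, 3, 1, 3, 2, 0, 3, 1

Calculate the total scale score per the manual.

Convert to 1–5: 4, 4, 2, 4, 3, 1, 4, 2
Reverse-coded (on a 1–5 scale, reversed = 6 − raw):
  item 1: 6 − 4 = 2
  item 4: 6 − 4 = 2
  item 6: 6 − 1 = 5
  item 7: 6 − 4 = 2
Scored: 2, 4, 2, 2, 3, 5, 2, 2
Total = 22

22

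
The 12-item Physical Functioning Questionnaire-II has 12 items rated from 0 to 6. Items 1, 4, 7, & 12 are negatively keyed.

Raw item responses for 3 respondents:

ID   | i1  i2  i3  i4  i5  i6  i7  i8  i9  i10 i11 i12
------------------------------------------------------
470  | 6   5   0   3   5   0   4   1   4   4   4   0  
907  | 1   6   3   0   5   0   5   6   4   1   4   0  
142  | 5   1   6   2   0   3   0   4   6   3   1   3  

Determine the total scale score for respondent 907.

Respondent 907 raw: 1, 6, 3, 0, 5, 0, 5, 6, 4, 1, 4, 0.
Reverse-coded (on a 0–6 scale, reversed = 6 − raw):
  item 1: 6 − 1 = 5
  item 2: 6
  item 3: 3
  item 4: 6 − 0 = 6
  item 5: 5
  item 6: 0
  item 7: 6 − 5 = 1
  item 8: 6
  item 9: 4
  item 10: 1
  item 11: 4
  item 12: 6 − 0 = 6
Sum = 5 + 6 + 3 + 6 + 5 + 0 + 1 + 6 + 4 + 1 + 4 + 6 = 47

47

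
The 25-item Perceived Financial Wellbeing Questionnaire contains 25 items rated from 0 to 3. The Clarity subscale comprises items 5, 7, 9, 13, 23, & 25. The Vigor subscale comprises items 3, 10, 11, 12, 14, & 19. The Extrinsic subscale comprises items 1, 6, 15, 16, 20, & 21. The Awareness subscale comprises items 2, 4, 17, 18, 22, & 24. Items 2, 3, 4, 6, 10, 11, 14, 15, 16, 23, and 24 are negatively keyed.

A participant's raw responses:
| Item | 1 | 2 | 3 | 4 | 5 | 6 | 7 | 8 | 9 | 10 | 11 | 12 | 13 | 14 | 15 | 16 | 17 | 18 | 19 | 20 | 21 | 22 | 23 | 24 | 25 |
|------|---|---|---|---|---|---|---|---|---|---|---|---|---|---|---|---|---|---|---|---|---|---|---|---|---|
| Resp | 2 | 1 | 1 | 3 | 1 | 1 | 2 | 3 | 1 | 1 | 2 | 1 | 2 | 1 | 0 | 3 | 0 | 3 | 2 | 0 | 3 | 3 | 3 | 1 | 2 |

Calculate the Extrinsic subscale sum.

Extrinsic items: 1, 6, 15, 16, 20, 21.
Of these, items 6, 15, and 16 are negatively keyed; reverse-coded value = 3 − response.
  item 1: 2
  item 6: 3 − 1 = 2
  item 15: 3 − 0 = 3
  item 16: 3 − 3 = 0
  item 20: 0
  item 21: 3
Sum = 2 + 2 + 3 + 0 + 0 + 3 = 10

10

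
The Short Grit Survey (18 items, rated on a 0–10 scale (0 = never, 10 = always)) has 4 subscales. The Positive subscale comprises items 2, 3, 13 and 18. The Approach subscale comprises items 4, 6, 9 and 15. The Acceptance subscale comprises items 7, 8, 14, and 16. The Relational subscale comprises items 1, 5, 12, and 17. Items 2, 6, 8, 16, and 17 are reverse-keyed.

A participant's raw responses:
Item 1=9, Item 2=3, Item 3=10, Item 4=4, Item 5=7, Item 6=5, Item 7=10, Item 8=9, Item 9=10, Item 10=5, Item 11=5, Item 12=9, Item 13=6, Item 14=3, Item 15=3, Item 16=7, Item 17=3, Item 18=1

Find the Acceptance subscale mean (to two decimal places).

Acceptance items: 7, 8, 14, 16.
Of these, items 8 and 16 are reverse-keyed; reversed = (0+10) − raw = 10 − raw.
  item 7: 10
  item 8: 10 − 9 = 1
  item 14: 3
  item 16: 10 − 7 = 3
Sum = 10 + 1 + 3 + 3 = 17
Mean = 17 / 4 = 4.25

4.25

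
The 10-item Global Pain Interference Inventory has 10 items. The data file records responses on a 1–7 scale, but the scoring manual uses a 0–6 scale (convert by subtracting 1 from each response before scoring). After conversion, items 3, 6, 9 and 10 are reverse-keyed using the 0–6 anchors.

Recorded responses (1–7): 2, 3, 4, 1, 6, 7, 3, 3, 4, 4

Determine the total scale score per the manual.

Convert to 0–6: 1, 2, 3, 0, 5, 6, 2, 2, 3, 3
Reverse-coded (reversed = (0+6) − raw = 6 − raw):
  item 3: 6 − 3 = 3
  item 6: 6 − 6 = 0
  item 9: 6 − 3 = 3
  item 10: 6 − 3 = 3
Scored: 1, 2, 3, 0, 5, 0, 2, 2, 3, 3
Total = 21

21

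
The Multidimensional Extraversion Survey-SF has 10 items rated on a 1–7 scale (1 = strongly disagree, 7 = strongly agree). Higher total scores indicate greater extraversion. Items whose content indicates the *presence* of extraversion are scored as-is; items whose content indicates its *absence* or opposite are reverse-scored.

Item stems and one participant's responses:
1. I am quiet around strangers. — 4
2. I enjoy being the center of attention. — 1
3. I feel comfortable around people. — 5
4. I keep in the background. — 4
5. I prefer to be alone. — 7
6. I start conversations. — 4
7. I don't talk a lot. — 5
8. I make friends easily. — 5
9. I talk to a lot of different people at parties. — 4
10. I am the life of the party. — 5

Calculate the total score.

Items 1, 4, 5, 7 describe the absence/opposite of extraversion → reverse-score.
reverse-coded value = 8 − response.
  item 1: 8 − 4 = 4
  item 2: 1
  item 3: 5
  item 4: 8 − 4 = 4
  item 5: 8 − 7 = 1
  item 6: 4
  item 7: 8 − 5 = 3
  item 8: 5
  item 9: 4
  item 10: 5
Total = 4 + 1 + 5 + 4 + 1 + 4 + 3 + 5 + 4 + 5 = 36

36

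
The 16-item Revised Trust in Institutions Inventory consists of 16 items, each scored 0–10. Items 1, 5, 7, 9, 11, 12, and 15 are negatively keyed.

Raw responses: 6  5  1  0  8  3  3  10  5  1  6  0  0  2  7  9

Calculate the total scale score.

Negatively keyed items use 10 − raw:
  item 1: 10 − 6 = 4
  item 5: 10 − 8 = 2
  item 7: 10 − 3 = 7
  item 9: 10 − 5 = 5
  item 11: 10 − 6 = 4
  item 12: 10 − 0 = 10
  item 15: 10 − 7 = 3
Scored items: 4, 5, 1, 0, 2, 3, 7, 10, 5, 1, 4, 10, 0, 2, 3, 9
Total = 4 + 5 + 1 + 0 + 2 + 3 + 7 + 10 + 5 + 1 + 4 + 10 + 0 + 2 + 3 + 9 = 66

66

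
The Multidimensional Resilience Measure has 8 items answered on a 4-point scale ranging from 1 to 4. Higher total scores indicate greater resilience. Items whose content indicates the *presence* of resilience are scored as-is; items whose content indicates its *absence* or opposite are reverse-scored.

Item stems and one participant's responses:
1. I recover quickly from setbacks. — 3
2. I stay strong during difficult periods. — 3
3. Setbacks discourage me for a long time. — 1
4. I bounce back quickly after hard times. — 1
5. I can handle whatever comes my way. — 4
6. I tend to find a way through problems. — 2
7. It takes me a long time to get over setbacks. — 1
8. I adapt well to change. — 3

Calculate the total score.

Items 3, 7 describe the absence/opposite of resilience → reverse-score.
reverse-coded value = 5 − response.
  item 1: 3
  item 2: 3
  item 3: 5 − 1 = 4
  item 4: 1
  item 5: 4
  item 6: 2
  item 7: 5 − 1 = 4
  item 8: 3
Total = 3 + 3 + 4 + 1 + 4 + 2 + 4 + 3 = 24

24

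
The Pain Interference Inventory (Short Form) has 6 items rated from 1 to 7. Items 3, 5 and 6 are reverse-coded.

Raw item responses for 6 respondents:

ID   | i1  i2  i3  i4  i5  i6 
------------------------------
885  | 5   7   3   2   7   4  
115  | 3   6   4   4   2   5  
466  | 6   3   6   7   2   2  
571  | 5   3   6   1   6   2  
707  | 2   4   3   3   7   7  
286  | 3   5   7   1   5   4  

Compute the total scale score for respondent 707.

16

Respondent 707 raw: 2, 4, 3, 3, 7, 7.
Reverse-coded (reverse-coded value = 8 − response):
  item 1: 2
  item 2: 4
  item 3: 8 − 3 = 5
  item 4: 3
  item 5: 8 − 7 = 1
  item 6: 8 − 7 = 1
Sum = 2 + 4 + 5 + 3 + 1 + 1 = 16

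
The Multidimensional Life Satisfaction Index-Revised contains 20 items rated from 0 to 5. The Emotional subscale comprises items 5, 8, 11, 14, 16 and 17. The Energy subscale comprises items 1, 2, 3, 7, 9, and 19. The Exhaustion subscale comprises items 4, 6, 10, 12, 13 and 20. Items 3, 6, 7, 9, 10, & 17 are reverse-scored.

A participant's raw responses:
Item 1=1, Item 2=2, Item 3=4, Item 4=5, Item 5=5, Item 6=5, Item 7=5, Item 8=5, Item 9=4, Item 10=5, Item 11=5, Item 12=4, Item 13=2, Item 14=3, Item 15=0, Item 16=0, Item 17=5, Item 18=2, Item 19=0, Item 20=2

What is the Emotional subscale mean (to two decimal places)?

3.00

Emotional items: 5, 8, 11, 14, 16, 17.
Of these, item 17 is reverse-scored; on a 0–5 scale, reversed = 5 − raw.
  item 5: 5
  item 8: 5
  item 11: 5
  item 14: 3
  item 16: 0
  item 17: 5 − 5 = 0
Sum = 5 + 5 + 5 + 3 + 0 + 0 = 18
Mean = 18 / 6 = 3.00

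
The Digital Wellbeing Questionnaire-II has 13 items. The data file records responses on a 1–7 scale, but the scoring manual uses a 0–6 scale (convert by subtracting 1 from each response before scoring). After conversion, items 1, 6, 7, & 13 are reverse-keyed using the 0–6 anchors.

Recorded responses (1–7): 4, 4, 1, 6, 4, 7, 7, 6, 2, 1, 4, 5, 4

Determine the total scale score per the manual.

30

Convert to 0–6: 3, 3, 0, 5, 3, 6, 6, 5, 1, 0, 3, 4, 3
Reverse-coded (on a 0–6 scale, reversed = 6 − raw):
  item 1: 6 − 3 = 3
  item 6: 6 − 6 = 0
  item 7: 6 − 6 = 0
  item 13: 6 − 3 = 3
Scored: 3, 3, 0, 5, 3, 0, 0, 5, 1, 0, 3, 4, 3
Total = 30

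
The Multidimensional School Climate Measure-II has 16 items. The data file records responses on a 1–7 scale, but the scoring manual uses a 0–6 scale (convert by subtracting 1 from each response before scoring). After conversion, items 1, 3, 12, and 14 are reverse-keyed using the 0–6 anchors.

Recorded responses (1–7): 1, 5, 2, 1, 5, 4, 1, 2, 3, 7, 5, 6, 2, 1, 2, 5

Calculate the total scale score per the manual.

Convert to 0–6: 0, 4, 1, 0, 4, 3, 0, 1, 2, 6, 4, 5, 1, 0, 1, 4
Reverse-coded (reverse-coded value = 6 − response):
  item 1: 6 − 0 = 6
  item 3: 6 − 1 = 5
  item 12: 6 − 5 = 1
  item 14: 6 − 0 = 6
Scored: 6, 4, 5, 0, 4, 3, 0, 1, 2, 6, 4, 1, 1, 6, 1, 4
Total = 48

48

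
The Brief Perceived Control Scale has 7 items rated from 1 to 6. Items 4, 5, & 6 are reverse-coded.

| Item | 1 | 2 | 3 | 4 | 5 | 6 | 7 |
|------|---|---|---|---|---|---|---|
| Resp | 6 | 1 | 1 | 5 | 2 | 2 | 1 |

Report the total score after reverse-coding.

21

Reverse-coded items (reversed = (1+6) − raw = 7 − raw):
  item 4: 7 − 5 = 2
  item 5: 7 − 2 = 5
  item 6: 7 − 2 = 5
Scored items: 6, 1, 1, 2, 5, 5, 1
Total = 6 + 1 + 1 + 2 + 5 + 5 + 1 = 21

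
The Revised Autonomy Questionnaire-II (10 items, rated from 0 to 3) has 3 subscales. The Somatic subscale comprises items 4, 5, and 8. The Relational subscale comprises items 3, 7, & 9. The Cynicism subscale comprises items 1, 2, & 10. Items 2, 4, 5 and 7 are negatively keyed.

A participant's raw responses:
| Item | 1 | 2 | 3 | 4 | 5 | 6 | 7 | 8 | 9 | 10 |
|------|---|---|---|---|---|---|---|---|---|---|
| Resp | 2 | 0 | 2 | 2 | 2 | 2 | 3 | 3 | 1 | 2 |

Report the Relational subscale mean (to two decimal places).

Relational items: 3, 7, 9.
Of these, item 7 is negatively keyed; on a 0–3 scale, reversed = 3 − raw.
  item 3: 2
  item 7: 3 − 3 = 0
  item 9: 1
Sum = 2 + 0 + 1 = 3
Mean = 3 / 3 = 1.00

1.00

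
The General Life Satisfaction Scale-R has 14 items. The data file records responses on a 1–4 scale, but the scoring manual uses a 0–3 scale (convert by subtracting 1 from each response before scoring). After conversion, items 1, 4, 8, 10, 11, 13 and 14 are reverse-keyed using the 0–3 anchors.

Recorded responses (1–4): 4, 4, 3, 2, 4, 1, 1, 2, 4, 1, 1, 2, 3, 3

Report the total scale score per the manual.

Convert to 0–3: 3, 3, 2, 1, 3, 0, 0, 1, 3, 0, 0, 1, 2, 2
Reverse-coded (reverse-coded value = 3 − response):
  item 1: 3 − 3 = 0
  item 4: 3 − 1 = 2
  item 8: 3 − 1 = 2
  item 10: 3 − 0 = 3
  item 11: 3 − 0 = 3
  item 13: 3 − 2 = 1
  item 14: 3 − 2 = 1
Scored: 0, 3, 2, 2, 3, 0, 0, 2, 3, 3, 3, 1, 1, 1
Total = 24

24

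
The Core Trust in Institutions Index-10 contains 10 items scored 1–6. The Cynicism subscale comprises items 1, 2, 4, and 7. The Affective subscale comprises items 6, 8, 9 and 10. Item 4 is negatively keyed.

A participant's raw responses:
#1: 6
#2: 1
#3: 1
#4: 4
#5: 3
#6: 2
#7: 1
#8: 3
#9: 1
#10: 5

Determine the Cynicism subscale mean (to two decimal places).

Cynicism items: 1, 2, 4, 7.
Of these, item 4 is negatively keyed; reversed = (1+6) − raw = 7 − raw.
  item 1: 6
  item 2: 1
  item 4: 7 − 4 = 3
  item 7: 1
Sum = 6 + 1 + 3 + 1 = 11
Mean = 11 / 4 = 2.75

2.75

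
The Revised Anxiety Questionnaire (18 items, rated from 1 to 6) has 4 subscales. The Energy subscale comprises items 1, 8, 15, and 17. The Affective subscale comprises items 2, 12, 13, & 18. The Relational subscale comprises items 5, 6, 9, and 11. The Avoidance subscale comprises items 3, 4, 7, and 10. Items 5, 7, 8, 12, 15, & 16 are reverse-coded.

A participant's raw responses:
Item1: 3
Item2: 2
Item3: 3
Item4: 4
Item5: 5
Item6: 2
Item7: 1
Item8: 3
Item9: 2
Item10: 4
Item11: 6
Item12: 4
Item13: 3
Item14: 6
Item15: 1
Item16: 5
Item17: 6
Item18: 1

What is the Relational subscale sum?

12

Relational items: 5, 6, 9, 11.
Of these, item 5 is reverse-coded; on a 1–6 scale, reversed = 7 − raw.
  item 5: 7 − 5 = 2
  item 6: 2
  item 9: 2
  item 11: 6
Sum = 2 + 2 + 2 + 6 = 12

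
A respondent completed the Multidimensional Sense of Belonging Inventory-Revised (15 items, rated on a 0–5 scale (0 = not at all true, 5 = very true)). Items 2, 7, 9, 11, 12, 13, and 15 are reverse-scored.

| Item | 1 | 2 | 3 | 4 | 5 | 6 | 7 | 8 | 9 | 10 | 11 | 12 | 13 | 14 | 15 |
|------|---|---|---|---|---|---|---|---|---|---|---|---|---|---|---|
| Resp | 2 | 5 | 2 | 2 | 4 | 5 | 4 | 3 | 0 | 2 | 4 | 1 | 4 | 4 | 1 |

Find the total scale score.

Reverse-coded items (on a 0–5 scale, reversed = 5 − raw):
  item 2: 5 − 5 = 0
  item 7: 5 − 4 = 1
  item 9: 5 − 0 = 5
  item 11: 5 − 4 = 1
  item 12: 5 − 1 = 4
  item 13: 5 − 4 = 1
  item 15: 5 − 1 = 4
Scored items: 2, 0, 2, 2, 4, 5, 1, 3, 5, 2, 1, 4, 1, 4, 4
Total = 2 + 0 + 2 + 2 + 4 + 5 + 1 + 3 + 5 + 2 + 1 + 4 + 1 + 4 + 4 = 40

40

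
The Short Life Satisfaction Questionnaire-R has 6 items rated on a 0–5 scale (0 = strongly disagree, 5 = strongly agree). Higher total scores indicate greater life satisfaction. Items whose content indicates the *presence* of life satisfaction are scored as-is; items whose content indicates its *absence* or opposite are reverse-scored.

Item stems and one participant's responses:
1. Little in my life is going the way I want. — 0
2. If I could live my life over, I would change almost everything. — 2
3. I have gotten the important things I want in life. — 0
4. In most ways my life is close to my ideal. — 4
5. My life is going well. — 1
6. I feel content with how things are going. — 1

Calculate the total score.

Items 1, 2 describe the absence/opposite of life satisfaction → reverse-score.
reverse-coded value = 5 − response.
  item 1: 5 − 0 = 5
  item 2: 5 − 2 = 3
  item 3: 0
  item 4: 4
  item 5: 1
  item 6: 1
Total = 5 + 3 + 0 + 4 + 1 + 1 = 14

14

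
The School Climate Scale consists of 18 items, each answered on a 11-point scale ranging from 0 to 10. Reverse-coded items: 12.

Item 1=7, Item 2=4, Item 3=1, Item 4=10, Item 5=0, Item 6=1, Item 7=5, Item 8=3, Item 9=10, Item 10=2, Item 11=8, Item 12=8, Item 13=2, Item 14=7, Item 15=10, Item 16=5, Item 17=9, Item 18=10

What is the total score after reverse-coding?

96

Raw sum = 102. Reverse-coded items: 12; their raw sum = 8.
Each reversal replaces raw with 10 − raw, changing the total by 10 − 2·raw per item.
Total = 102 + 1·10 − 2·8 = 102 + 10 − 16 = 96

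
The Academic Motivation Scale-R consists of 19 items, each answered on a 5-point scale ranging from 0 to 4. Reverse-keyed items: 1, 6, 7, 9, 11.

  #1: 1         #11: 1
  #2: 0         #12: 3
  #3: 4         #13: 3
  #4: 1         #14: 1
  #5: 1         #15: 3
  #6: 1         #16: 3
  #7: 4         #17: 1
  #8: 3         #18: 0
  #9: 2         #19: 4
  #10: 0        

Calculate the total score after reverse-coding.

Raw sum = 36. Reverse-keyed items: 1, 6, 7, 9, 11; their raw sum = 9.
Each reversal replaces raw with 4 − raw, changing the total by 4 − 2·raw per item.
Total = 36 + 5·4 − 2·9 = 36 + 20 − 18 = 38

38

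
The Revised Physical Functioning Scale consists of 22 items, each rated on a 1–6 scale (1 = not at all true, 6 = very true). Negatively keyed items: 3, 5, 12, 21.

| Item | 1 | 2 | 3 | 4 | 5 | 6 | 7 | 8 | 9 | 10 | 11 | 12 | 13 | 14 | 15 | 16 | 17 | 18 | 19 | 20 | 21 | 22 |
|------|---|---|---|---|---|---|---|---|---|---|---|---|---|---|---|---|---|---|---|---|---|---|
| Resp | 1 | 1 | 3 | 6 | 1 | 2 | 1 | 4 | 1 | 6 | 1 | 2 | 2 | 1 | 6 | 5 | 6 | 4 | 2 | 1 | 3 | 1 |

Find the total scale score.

70

Reverse-coded items (reversed = (1+6) − raw = 7 − raw):
  item 3: 7 − 3 = 4
  item 5: 7 − 1 = 6
  item 12: 7 − 2 = 5
  item 21: 7 − 3 = 4
Scored items: 1, 1, 4, 6, 6, 2, 1, 4, 1, 6, 1, 5, 2, 1, 6, 5, 6, 4, 2, 1, 4, 1
Total = 1 + 1 + 4 + 6 + 6 + 2 + 1 + 4 + 1 + 6 + 1 + 5 + 2 + 1 + 6 + 5 + 6 + 4 + 2 + 1 + 4 + 1 = 70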